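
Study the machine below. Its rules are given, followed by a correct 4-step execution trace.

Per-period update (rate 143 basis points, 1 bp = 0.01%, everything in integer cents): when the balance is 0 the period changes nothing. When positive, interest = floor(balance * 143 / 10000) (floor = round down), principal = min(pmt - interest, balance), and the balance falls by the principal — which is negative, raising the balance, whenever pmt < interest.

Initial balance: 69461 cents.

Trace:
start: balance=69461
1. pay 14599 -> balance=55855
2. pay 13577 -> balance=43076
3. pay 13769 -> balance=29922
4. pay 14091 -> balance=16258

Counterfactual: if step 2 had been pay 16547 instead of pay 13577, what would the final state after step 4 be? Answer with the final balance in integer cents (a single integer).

13203

(re-executing from step 2 with the substitution; state before step 2: balance=55855)
2. pay 16547 -> balance=40106
3. pay 13769 -> balance=26910
4. pay 14091 -> balance=13203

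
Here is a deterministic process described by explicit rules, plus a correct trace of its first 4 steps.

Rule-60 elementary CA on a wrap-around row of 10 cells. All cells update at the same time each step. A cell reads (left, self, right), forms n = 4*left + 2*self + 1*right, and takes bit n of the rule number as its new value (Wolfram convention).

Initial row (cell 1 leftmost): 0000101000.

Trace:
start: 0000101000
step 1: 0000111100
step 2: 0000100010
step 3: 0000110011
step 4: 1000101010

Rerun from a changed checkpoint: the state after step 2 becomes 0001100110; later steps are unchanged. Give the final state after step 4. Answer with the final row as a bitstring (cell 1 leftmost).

1001111111

state after step 2 := 0001100110
step 3: 0001010101
step 4: 1001111111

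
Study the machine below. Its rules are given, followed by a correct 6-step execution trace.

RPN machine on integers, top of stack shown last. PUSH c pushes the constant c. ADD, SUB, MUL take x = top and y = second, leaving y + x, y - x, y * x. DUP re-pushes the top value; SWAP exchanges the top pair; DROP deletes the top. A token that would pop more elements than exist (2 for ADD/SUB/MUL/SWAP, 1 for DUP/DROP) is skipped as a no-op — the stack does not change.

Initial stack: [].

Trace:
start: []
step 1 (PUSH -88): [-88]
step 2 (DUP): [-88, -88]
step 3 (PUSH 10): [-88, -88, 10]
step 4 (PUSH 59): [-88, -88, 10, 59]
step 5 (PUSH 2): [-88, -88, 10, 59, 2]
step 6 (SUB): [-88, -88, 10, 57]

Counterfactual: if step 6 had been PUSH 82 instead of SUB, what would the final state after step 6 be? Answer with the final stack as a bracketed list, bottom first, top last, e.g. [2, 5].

(re-executing from step 6 with the substitution; state before step 6: [-88, -88, 10, 59, 2])
step 6 (PUSH 82): [-88, -88, 10, 59, 2, 82]

[-88, -88, 10, 59, 2, 82]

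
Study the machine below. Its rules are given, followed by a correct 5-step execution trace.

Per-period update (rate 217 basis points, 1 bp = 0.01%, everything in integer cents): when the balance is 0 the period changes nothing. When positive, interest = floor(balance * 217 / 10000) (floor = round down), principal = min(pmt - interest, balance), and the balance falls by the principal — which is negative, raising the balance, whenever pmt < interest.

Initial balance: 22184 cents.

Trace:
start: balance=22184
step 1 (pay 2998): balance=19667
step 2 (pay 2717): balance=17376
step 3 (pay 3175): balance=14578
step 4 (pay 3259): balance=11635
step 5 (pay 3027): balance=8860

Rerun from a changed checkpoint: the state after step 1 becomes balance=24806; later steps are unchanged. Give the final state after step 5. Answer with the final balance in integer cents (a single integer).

14460

state after step 1 := balance=24806
step 2 (pay 2717): balance=22627
step 3 (pay 3175): balance=19943
step 4 (pay 3259): balance=17116
step 5 (pay 3027): balance=14460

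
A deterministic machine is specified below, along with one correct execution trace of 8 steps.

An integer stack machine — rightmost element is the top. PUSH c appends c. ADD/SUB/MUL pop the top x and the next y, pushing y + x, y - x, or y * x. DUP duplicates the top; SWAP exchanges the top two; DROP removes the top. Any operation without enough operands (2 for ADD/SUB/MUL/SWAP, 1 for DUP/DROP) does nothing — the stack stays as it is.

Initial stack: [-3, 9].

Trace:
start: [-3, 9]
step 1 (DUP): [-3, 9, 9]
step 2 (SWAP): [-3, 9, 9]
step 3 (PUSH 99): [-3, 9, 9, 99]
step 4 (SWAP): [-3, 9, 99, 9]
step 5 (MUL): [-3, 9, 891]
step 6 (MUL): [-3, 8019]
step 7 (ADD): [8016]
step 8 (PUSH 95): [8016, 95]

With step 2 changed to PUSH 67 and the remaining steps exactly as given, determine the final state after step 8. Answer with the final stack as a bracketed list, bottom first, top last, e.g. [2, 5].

[-3, 59706, 95]

(re-executing from step 2 with the substitution; state before step 2: [-3, 9, 9])
step 2 (PUSH 67): [-3, 9, 9, 67]
step 3 (PUSH 99): [-3, 9, 9, 67, 99]
step 4 (SWAP): [-3, 9, 9, 99, 67]
step 5 (MUL): [-3, 9, 9, 6633]
step 6 (MUL): [-3, 9, 59697]
step 7 (ADD): [-3, 59706]
step 8 (PUSH 95): [-3, 59706, 95]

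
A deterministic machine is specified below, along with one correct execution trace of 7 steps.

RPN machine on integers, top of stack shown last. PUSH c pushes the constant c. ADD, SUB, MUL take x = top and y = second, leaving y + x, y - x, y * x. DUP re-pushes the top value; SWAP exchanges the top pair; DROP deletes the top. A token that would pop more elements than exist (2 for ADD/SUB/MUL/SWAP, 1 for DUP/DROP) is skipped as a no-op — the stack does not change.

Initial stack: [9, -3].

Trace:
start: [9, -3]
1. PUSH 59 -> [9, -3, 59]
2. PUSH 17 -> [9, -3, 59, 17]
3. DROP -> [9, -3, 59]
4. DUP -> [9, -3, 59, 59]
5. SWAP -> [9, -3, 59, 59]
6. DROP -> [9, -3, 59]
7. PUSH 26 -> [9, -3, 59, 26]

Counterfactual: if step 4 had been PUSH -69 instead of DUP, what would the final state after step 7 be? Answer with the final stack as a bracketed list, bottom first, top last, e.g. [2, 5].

[9, -3, -69, 26]

(re-executing from step 4 with the substitution; state before step 4: [9, -3, 59])
4. PUSH -69 -> [9, -3, 59, -69]
5. SWAP -> [9, -3, -69, 59]
6. DROP -> [9, -3, -69]
7. PUSH 26 -> [9, -3, -69, 26]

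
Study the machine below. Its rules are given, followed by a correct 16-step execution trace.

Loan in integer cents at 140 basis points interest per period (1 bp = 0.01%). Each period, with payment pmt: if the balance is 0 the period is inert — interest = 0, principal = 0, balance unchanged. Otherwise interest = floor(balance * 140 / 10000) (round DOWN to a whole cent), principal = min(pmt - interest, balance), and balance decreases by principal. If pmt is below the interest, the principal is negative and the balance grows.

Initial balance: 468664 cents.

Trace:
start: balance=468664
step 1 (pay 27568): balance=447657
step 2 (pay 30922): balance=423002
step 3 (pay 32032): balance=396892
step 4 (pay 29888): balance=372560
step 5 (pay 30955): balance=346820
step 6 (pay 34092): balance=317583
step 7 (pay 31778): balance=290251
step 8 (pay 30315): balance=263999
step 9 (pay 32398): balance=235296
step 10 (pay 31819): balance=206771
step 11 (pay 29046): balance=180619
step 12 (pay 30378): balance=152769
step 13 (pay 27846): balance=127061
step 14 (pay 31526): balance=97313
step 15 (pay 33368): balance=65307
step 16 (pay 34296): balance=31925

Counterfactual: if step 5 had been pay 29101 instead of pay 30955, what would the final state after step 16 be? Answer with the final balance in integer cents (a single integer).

34086

(re-executing from step 5 with the substitution; state before step 5: balance=372560)
step 5 (pay 29101): balance=348674
step 6 (pay 34092): balance=319463
step 7 (pay 31778): balance=292157
step 8 (pay 30315): balance=265932
step 9 (pay 32398): balance=237257
step 10 (pay 31819): balance=208759
step 11 (pay 29046): balance=182635
step 12 (pay 30378): balance=154813
step 13 (pay 27846): balance=129134
step 14 (pay 31526): balance=99415
step 15 (pay 33368): balance=67438
step 16 (pay 34296): balance=34086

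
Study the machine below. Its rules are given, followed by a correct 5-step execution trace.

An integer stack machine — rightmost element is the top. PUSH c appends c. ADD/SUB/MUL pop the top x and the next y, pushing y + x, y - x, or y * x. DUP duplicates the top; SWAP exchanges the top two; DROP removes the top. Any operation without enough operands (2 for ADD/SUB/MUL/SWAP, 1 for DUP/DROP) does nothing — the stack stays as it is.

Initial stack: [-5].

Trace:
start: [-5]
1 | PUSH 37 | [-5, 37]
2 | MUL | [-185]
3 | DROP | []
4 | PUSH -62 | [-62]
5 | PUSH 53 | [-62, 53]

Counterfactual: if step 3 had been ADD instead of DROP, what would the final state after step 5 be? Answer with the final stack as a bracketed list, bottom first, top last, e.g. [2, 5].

[-185, -62, 53]

(re-executing from step 3 with the substitution; state before step 3: [-185])
3 | ADD | [-185]
4 | PUSH -62 | [-185, -62]
5 | PUSH 53 | [-185, -62, 53]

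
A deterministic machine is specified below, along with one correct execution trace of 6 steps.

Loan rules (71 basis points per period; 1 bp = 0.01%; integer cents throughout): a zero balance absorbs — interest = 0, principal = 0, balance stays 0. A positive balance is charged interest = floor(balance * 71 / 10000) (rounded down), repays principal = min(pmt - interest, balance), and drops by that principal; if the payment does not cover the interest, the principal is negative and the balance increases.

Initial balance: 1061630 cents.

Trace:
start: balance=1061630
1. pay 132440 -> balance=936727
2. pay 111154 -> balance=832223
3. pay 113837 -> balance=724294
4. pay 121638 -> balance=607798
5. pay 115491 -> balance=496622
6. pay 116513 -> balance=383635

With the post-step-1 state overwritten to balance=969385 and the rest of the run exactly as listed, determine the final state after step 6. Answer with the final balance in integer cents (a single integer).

417469

state after step 1 := balance=969385
2. pay 111154 -> balance=865113
3. pay 113837 -> balance=757418
4. pay 121638 -> balance=641157
5. pay 115491 -> balance=530218
6. pay 116513 -> balance=417469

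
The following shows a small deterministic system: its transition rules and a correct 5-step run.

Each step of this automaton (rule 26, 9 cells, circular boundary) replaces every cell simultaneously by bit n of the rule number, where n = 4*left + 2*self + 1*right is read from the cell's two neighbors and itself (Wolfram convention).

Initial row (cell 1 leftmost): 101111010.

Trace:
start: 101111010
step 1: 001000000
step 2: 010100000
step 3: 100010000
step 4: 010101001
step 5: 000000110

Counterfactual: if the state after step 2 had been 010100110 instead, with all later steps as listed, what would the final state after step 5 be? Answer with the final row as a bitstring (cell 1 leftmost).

state after step 2 := 010100110
step 3: 100011101
step 4: 010110001
step 5: 000101010

000101010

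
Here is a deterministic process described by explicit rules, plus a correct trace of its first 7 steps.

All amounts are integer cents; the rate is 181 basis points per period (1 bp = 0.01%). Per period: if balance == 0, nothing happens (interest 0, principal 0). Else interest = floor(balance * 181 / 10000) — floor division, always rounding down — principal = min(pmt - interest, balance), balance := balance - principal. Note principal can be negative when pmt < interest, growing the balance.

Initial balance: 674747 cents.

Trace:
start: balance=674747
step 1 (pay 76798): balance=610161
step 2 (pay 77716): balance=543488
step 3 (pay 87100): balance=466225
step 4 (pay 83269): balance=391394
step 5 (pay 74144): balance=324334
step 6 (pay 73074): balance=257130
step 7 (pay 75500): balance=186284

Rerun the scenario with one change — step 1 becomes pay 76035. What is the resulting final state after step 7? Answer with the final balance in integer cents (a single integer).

(re-executing from step 1 with the substitution; state before step 1: balance=674747)
step 1 (pay 76035): balance=610924
step 2 (pay 77716): balance=544265
step 3 (pay 87100): balance=467016
step 4 (pay 83269): balance=392199
step 5 (pay 74144): balance=325153
step 6 (pay 73074): balance=257964
step 7 (pay 75500): balance=187133

187133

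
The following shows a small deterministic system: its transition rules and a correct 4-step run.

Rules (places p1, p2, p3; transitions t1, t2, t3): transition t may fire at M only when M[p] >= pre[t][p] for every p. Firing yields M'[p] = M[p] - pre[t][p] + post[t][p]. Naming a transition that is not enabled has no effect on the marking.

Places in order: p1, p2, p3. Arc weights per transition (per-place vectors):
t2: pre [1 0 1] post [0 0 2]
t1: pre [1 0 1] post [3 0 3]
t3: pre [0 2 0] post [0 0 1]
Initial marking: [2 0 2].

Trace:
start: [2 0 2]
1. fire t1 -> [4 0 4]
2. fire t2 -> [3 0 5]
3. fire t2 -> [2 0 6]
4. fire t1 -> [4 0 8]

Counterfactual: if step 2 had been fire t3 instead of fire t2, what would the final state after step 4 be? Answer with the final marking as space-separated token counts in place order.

(re-executing from step 2 with the substitution; state before step 2: [4 0 4])
2. fire t3 -> [4 0 4]
3. fire t2 -> [3 0 5]
4. fire t1 -> [5 0 7]

5 0 7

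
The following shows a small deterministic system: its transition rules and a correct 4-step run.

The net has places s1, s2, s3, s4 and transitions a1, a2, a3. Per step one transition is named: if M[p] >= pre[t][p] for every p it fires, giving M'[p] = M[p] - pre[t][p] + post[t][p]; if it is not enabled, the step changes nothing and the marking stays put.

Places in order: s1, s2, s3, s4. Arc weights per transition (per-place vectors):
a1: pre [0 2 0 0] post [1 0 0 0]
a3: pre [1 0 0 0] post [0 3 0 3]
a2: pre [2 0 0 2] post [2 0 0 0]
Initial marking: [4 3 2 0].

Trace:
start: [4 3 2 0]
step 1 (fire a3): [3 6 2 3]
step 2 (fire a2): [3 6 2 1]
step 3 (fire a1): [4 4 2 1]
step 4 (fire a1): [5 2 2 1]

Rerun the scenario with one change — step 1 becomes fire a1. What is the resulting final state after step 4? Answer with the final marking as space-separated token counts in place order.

(re-executing from step 1 with the substitution; state before step 1: [4 3 2 0])
step 1 (fire a1): [5 1 2 0]
step 2 (fire a2): [5 1 2 0]
step 3 (fire a1): [5 1 2 0]
step 4 (fire a1): [5 1 2 0]

5 1 2 0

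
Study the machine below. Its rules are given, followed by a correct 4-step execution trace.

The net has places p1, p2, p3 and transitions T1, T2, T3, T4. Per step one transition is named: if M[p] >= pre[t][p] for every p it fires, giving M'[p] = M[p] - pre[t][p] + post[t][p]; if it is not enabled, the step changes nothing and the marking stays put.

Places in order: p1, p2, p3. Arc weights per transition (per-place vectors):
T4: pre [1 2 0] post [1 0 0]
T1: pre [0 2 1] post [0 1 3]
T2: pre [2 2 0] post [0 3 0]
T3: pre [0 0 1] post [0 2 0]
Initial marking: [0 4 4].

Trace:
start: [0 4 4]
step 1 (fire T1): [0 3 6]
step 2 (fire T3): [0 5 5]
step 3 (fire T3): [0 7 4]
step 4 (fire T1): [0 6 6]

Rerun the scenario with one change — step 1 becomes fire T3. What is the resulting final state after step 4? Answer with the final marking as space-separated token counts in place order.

(re-executing from step 1 with the substitution; state before step 1: [0 4 4])
step 1 (fire T3): [0 6 3]
step 2 (fire T3): [0 8 2]
step 3 (fire T3): [0 10 1]
step 4 (fire T1): [0 9 3]

0 9 3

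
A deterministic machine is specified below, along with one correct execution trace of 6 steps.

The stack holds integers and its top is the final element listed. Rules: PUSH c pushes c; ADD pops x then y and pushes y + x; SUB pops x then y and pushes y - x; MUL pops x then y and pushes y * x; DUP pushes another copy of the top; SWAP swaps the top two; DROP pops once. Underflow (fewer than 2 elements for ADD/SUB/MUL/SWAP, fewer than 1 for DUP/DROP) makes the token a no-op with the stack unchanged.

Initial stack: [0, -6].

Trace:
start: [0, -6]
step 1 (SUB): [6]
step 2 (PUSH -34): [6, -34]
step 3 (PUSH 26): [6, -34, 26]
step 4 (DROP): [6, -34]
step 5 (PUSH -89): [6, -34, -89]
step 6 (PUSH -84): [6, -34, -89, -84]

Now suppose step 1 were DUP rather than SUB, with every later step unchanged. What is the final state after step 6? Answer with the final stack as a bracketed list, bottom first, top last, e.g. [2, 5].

[0, -6, -6, -34, -89, -84]

(re-executing from step 1 with the substitution; state before step 1: [0, -6])
step 1 (DUP): [0, -6, -6]
step 2 (PUSH -34): [0, -6, -6, -34]
step 3 (PUSH 26): [0, -6, -6, -34, 26]
step 4 (DROP): [0, -6, -6, -34]
step 5 (PUSH -89): [0, -6, -6, -34, -89]
step 6 (PUSH -84): [0, -6, -6, -34, -89, -84]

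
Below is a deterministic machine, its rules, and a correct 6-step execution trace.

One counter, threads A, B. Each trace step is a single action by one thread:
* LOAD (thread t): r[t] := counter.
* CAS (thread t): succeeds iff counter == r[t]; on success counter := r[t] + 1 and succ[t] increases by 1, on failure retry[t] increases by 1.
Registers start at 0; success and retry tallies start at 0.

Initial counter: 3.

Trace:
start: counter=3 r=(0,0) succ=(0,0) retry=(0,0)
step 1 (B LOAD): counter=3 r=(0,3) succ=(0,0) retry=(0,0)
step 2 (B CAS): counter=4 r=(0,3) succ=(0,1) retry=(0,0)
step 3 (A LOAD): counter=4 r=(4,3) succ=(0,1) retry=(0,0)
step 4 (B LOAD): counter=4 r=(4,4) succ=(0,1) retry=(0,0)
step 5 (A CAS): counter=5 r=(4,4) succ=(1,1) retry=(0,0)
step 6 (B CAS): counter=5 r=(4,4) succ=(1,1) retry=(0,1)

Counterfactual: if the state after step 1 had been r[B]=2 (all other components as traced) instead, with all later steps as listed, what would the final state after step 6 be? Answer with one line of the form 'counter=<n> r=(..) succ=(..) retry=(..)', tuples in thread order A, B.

state after step 1 := counter=3 r=(0,2) succ=(0,0) retry=(0,0)
step 2 (B CAS): counter=3 r=(0,2) succ=(0,0) retry=(0,1)
step 3 (A LOAD): counter=3 r=(3,2) succ=(0,0) retry=(0,1)
step 4 (B LOAD): counter=3 r=(3,3) succ=(0,0) retry=(0,1)
step 5 (A CAS): counter=4 r=(3,3) succ=(1,0) retry=(0,1)
step 6 (B CAS): counter=4 r=(3,3) succ=(1,0) retry=(0,2)

counter=4 r=(3,3) succ=(1,0) retry=(0,2)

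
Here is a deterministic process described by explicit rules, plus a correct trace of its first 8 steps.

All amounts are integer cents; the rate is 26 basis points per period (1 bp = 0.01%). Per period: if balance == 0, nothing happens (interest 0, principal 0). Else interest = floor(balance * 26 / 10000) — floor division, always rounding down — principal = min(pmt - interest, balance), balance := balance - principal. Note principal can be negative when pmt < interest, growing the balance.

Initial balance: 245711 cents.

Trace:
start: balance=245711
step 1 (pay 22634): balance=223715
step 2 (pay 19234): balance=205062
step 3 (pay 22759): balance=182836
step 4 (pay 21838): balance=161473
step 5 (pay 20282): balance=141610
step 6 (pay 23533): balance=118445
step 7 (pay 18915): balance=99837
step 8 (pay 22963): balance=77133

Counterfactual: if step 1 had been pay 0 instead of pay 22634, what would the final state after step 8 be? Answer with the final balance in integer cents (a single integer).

100183

(re-executing from step 1 with the substitution; state before step 1: balance=245711)
step 1 (pay 0): balance=246349
step 2 (pay 19234): balance=227755
step 3 (pay 22759): balance=205588
step 4 (pay 21838): balance=184284
step 5 (pay 20282): balance=164481
step 6 (pay 23533): balance=141375
step 7 (pay 18915): balance=122827
step 8 (pay 22963): balance=100183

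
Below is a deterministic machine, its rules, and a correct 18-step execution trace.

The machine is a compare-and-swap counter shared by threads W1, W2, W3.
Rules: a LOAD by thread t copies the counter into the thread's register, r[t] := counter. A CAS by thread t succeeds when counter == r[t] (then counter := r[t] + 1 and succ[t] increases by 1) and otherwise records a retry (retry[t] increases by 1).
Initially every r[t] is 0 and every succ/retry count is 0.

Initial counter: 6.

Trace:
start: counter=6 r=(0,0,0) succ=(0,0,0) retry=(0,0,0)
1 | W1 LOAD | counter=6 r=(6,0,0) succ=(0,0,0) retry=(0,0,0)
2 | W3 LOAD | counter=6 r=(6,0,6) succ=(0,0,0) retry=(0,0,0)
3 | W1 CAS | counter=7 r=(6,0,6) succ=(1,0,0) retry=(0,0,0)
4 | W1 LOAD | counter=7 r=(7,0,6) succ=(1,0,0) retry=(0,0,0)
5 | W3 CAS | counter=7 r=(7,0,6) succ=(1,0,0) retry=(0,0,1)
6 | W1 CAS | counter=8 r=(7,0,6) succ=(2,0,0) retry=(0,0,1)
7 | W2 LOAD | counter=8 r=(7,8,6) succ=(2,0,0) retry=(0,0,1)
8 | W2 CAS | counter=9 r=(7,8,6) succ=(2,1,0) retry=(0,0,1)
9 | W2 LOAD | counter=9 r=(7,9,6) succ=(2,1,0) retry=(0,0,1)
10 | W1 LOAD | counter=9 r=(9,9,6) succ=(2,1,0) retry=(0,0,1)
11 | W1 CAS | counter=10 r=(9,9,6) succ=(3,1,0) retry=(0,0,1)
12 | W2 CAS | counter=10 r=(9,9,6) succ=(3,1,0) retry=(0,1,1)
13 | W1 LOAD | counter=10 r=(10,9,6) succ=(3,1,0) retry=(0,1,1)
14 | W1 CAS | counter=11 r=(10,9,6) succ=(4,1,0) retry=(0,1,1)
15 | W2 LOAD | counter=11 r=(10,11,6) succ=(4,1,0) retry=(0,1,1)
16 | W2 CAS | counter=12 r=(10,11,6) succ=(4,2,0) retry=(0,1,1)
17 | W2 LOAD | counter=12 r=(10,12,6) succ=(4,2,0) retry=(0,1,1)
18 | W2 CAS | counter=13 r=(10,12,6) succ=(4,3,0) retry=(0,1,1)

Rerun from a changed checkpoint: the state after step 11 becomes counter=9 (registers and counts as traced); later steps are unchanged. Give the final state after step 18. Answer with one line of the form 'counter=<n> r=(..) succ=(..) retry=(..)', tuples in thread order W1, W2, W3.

counter=13 r=(10,12,6) succ=(4,4,0) retry=(0,0,1)

state after step 11 := counter=9 r=(9,9,6) succ=(3,1,0) retry=(0,0,1)
12 | W2 CAS | counter=10 r=(9,9,6) succ=(3,2,0) retry=(0,0,1)
13 | W1 LOAD | counter=10 r=(10,9,6) succ=(3,2,0) retry=(0,0,1)
14 | W1 CAS | counter=11 r=(10,9,6) succ=(4,2,0) retry=(0,0,1)
15 | W2 LOAD | counter=11 r=(10,11,6) succ=(4,2,0) retry=(0,0,1)
16 | W2 CAS | counter=12 r=(10,11,6) succ=(4,3,0) retry=(0,0,1)
17 | W2 LOAD | counter=12 r=(10,12,6) succ=(4,3,0) retry=(0,0,1)
18 | W2 CAS | counter=13 r=(10,12,6) succ=(4,4,0) retry=(0,0,1)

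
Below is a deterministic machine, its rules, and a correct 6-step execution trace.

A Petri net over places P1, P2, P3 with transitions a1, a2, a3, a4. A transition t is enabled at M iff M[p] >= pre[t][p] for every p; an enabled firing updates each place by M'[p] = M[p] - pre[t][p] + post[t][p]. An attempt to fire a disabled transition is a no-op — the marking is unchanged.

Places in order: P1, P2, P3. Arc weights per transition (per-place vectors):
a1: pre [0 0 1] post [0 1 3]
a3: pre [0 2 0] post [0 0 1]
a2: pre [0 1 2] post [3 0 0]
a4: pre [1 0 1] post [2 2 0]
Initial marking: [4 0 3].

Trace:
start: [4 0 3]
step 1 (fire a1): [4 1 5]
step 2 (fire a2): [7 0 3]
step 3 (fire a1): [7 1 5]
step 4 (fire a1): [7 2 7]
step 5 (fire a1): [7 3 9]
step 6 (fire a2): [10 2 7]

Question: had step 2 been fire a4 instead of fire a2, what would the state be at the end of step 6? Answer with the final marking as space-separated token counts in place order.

(re-executing from step 2 with the substitution; state before step 2: [4 1 5])
step 2 (fire a4): [5 3 4]
step 3 (fire a1): [5 4 6]
step 4 (fire a1): [5 5 8]
step 5 (fire a1): [5 6 10]
step 6 (fire a2): [8 5 8]

8 5 8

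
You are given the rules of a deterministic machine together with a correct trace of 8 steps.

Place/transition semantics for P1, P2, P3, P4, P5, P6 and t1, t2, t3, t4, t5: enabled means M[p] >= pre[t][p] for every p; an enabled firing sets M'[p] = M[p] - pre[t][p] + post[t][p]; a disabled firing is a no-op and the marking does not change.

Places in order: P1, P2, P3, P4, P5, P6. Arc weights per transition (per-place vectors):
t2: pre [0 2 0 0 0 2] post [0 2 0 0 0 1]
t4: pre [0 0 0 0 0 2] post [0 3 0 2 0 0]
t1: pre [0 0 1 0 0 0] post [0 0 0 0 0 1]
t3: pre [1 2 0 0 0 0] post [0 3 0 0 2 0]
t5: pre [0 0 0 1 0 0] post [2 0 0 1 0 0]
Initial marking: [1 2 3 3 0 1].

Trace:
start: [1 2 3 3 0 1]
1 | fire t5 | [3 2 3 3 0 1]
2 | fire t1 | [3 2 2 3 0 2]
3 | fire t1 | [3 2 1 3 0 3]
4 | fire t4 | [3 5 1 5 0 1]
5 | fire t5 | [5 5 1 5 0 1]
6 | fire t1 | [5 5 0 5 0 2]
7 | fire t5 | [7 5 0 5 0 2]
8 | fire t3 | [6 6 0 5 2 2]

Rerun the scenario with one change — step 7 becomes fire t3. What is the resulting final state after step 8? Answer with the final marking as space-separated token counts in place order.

3 7 0 5 4 2

(re-executing from step 7 with the substitution; state before step 7: [5 5 0 5 0 2])
7 | fire t3 | [4 6 0 5 2 2]
8 | fire t3 | [3 7 0 5 4 2]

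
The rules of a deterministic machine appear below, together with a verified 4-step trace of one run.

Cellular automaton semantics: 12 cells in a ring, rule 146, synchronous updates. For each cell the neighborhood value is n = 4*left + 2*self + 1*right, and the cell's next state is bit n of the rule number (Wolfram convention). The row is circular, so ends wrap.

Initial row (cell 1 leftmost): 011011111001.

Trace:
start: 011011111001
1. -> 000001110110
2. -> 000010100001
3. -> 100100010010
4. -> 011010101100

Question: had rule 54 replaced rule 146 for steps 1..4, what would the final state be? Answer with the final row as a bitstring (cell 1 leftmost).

110011100011

(re-executing steps 1..4 under rule 54; state before step 1: 011011111001)
1. -> 100100000111
2. -> 011110001000
3. -> 100001011100
4. -> 110011100011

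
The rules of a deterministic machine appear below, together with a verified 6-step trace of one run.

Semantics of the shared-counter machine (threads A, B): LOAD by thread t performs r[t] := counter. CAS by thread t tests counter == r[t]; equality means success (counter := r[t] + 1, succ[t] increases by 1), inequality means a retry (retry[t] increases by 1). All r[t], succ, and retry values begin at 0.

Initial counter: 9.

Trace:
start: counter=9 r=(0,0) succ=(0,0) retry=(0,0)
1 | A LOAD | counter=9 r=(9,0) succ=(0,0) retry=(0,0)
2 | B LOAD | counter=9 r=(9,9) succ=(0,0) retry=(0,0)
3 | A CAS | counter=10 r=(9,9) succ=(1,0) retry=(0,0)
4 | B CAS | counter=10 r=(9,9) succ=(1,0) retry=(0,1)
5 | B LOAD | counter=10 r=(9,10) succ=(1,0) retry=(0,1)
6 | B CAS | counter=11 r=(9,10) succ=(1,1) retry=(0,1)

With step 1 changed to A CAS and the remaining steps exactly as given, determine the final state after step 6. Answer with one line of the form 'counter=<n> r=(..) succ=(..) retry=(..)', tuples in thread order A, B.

counter=11 r=(0,10) succ=(0,2) retry=(2,0)

(re-executing from step 1 with the substitution; state before step 1: counter=9 r=(0,0) succ=(0,0) retry=(0,0))
1 | A CAS | counter=9 r=(0,0) succ=(0,0) retry=(1,0)
2 | B LOAD | counter=9 r=(0,9) succ=(0,0) retry=(1,0)
3 | A CAS | counter=9 r=(0,9) succ=(0,0) retry=(2,0)
4 | B CAS | counter=10 r=(0,9) succ=(0,1) retry=(2,0)
5 | B LOAD | counter=10 r=(0,10) succ=(0,1) retry=(2,0)
6 | B CAS | counter=11 r=(0,10) succ=(0,2) retry=(2,0)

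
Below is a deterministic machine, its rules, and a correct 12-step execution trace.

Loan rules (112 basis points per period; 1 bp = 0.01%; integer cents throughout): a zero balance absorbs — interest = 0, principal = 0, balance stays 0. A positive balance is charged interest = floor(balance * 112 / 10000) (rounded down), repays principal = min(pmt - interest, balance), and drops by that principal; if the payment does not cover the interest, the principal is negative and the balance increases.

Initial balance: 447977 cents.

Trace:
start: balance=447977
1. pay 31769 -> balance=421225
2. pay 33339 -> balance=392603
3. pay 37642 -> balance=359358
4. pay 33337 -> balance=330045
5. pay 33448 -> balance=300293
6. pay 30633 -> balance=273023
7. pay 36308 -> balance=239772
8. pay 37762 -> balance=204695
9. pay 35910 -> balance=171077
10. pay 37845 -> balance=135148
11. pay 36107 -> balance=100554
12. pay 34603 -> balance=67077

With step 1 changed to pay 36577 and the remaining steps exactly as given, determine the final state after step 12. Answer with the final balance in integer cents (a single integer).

61640

(re-executing from step 1 with the substitution; state before step 1: balance=447977)
1. pay 36577 -> balance=416417
2. pay 33339 -> balance=387741
3. pay 37642 -> balance=354441
4. pay 33337 -> balance=325073
5. pay 33448 -> balance=295265
6. pay 30633 -> balance=267938
7. pay 36308 -> balance=234630
8. pay 37762 -> balance=199495
9. pay 35910 -> balance=165819
10. pay 37845 -> balance=129831
11. pay 36107 -> balance=95178
12. pay 34603 -> balance=61640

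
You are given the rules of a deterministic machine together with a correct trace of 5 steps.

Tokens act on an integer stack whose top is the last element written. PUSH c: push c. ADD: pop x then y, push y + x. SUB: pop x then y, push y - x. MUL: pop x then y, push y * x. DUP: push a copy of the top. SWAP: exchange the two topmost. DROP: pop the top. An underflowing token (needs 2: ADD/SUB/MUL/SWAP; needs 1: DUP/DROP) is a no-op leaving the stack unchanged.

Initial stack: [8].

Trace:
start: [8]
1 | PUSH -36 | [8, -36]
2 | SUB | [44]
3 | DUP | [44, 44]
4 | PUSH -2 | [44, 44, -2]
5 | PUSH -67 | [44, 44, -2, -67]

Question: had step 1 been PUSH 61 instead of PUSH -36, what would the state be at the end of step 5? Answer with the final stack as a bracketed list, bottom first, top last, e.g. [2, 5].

[-53, -53, -2, -67]

(re-executing from step 1 with the substitution; state before step 1: [8])
1 | PUSH 61 | [8, 61]
2 | SUB | [-53]
3 | DUP | [-53, -53]
4 | PUSH -2 | [-53, -53, -2]
5 | PUSH -67 | [-53, -53, -2, -67]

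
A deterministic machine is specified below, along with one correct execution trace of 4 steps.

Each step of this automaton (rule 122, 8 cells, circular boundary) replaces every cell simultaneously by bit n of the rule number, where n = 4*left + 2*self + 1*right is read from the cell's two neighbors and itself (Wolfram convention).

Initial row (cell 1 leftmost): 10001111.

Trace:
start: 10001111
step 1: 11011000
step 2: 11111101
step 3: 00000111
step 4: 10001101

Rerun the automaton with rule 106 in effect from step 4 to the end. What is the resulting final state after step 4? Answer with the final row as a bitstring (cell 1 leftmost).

00001101

(re-executing step 4 under rule 106; state before step 4: 00000111)
step 4: 00001101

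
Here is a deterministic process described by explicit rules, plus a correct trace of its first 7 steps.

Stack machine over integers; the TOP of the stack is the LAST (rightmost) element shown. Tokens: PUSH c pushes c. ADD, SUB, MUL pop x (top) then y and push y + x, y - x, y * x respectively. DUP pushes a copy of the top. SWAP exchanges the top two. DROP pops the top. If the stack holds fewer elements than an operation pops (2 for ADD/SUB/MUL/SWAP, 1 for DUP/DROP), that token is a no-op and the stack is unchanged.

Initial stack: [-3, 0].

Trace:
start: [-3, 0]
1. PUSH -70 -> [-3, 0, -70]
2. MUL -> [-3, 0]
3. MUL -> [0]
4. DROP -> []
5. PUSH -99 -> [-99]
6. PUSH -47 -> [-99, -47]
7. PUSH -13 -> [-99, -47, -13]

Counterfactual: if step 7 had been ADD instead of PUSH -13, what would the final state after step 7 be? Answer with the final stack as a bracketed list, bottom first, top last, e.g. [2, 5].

[-146]

(re-executing from step 7 with the substitution; state before step 7: [-99, -47])
7. ADD -> [-146]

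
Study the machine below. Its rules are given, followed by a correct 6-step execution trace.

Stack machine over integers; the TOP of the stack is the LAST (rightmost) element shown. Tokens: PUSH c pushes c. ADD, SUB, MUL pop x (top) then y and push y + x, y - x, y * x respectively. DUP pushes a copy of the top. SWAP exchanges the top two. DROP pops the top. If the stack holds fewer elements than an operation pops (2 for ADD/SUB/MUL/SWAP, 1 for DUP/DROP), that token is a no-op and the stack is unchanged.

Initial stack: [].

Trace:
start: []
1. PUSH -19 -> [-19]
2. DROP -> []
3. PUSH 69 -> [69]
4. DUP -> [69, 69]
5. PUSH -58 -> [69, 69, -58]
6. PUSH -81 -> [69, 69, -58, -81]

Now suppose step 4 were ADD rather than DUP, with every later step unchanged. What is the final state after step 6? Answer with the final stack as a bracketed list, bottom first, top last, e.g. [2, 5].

[69, -58, -81]

(re-executing from step 4 with the substitution; state before step 4: [69])
4. ADD -> [69]
5. PUSH -58 -> [69, -58]
6. PUSH -81 -> [69, -58, -81]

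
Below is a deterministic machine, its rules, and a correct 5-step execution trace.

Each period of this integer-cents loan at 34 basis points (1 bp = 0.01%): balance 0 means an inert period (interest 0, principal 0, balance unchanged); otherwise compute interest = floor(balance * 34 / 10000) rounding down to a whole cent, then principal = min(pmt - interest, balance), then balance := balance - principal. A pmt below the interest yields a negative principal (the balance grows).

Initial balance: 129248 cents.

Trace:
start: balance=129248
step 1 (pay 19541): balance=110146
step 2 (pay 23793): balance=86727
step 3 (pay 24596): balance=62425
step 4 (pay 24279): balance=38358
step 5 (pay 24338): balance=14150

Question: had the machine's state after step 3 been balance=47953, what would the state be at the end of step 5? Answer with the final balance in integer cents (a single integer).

0

state after step 3 := balance=47953
step 4 (pay 24279): balance=23837
step 5 (pay 24338): balance=0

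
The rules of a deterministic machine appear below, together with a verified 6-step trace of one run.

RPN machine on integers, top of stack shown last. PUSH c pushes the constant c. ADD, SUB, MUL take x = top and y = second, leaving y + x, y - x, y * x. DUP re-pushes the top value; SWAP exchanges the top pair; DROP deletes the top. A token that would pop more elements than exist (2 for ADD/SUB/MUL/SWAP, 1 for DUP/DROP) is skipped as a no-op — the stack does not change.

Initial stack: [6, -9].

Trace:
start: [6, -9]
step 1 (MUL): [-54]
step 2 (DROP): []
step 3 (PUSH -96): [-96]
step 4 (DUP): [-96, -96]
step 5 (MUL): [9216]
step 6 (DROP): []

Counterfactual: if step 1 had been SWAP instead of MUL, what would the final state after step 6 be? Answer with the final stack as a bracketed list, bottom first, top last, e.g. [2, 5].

(re-executing from step 1 with the substitution; state before step 1: [6, -9])
step 1 (SWAP): [-9, 6]
step 2 (DROP): [-9]
step 3 (PUSH -96): [-9, -96]
step 4 (DUP): [-9, -96, -96]
step 5 (MUL): [-9, 9216]
step 6 (DROP): [-9]

[-9]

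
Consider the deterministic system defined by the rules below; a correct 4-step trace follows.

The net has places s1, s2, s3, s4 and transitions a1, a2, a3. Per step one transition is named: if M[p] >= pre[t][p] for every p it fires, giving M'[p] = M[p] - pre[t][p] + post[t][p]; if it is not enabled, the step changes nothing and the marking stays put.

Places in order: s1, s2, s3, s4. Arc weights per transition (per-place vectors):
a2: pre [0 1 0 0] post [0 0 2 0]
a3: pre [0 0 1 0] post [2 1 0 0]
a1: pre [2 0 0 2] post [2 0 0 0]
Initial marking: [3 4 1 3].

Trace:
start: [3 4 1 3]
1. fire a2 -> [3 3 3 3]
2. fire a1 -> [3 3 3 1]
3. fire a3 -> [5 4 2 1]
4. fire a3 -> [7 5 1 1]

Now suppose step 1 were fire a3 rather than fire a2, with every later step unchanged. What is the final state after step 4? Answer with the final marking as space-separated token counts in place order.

(re-executing from step 1 with the substitution; state before step 1: [3 4 1 3])
1. fire a3 -> [5 5 0 3]
2. fire a1 -> [5 5 0 1]
3. fire a3 -> [5 5 0 1]
4. fire a3 -> [5 5 0 1]

5 5 0 1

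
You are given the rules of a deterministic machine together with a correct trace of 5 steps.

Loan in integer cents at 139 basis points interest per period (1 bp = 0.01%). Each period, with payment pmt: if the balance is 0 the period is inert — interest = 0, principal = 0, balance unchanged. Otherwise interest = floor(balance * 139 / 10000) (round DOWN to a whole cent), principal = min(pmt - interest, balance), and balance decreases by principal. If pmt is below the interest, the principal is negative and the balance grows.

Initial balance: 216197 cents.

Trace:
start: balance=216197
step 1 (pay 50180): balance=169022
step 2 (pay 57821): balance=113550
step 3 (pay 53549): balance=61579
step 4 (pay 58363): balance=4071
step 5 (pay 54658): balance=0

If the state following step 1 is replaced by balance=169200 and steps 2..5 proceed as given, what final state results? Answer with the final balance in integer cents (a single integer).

state after step 1 := balance=169200
step 2 (pay 57821): balance=113730
step 3 (pay 53549): balance=61761
step 4 (pay 58363): balance=4256
step 5 (pay 54658): balance=0

0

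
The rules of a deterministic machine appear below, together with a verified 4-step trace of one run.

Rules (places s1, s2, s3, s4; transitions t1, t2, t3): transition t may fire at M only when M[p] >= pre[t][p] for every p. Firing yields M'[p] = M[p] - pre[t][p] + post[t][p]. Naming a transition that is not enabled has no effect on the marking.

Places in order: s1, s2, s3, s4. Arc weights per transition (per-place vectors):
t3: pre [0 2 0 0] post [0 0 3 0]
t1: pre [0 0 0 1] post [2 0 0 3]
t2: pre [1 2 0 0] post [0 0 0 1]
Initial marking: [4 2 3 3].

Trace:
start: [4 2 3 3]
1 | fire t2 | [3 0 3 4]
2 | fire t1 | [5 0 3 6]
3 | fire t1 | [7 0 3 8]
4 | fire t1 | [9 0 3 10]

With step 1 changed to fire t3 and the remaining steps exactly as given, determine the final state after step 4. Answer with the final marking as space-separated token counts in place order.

(re-executing from step 1 with the substitution; state before step 1: [4 2 3 3])
1 | fire t3 | [4 0 6 3]
2 | fire t1 | [6 0 6 5]
3 | fire t1 | [8 0 6 7]
4 | fire t1 | [10 0 6 9]

10 0 6 9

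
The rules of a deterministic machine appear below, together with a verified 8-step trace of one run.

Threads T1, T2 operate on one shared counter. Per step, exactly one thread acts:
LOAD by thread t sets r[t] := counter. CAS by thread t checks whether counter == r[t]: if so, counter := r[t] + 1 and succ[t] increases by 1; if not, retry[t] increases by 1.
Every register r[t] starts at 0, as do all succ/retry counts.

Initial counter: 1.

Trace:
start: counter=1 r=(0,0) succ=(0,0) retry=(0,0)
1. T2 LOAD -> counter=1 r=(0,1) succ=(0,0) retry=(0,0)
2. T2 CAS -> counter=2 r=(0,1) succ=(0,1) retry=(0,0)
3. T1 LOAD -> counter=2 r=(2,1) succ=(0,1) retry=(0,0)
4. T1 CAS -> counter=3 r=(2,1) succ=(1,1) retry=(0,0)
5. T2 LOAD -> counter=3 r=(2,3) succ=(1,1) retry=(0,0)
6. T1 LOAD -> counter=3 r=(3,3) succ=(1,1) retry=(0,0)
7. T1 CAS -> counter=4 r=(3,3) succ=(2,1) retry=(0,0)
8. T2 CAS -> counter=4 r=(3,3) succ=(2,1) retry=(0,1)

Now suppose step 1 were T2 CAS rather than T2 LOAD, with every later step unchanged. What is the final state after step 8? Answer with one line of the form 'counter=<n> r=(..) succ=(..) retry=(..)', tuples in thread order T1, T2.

counter=3 r=(2,2) succ=(2,0) retry=(0,3)

(re-executing from step 1 with the substitution; state before step 1: counter=1 r=(0,0) succ=(0,0) retry=(0,0))
1. T2 CAS -> counter=1 r=(0,0) succ=(0,0) retry=(0,1)
2. T2 CAS -> counter=1 r=(0,0) succ=(0,0) retry=(0,2)
3. T1 LOAD -> counter=1 r=(1,0) succ=(0,0) retry=(0,2)
4. T1 CAS -> counter=2 r=(1,0) succ=(1,0) retry=(0,2)
5. T2 LOAD -> counter=2 r=(1,2) succ=(1,0) retry=(0,2)
6. T1 LOAD -> counter=2 r=(2,2) succ=(1,0) retry=(0,2)
7. T1 CAS -> counter=3 r=(2,2) succ=(2,0) retry=(0,2)
8. T2 CAS -> counter=3 r=(2,2) succ=(2,0) retry=(0,3)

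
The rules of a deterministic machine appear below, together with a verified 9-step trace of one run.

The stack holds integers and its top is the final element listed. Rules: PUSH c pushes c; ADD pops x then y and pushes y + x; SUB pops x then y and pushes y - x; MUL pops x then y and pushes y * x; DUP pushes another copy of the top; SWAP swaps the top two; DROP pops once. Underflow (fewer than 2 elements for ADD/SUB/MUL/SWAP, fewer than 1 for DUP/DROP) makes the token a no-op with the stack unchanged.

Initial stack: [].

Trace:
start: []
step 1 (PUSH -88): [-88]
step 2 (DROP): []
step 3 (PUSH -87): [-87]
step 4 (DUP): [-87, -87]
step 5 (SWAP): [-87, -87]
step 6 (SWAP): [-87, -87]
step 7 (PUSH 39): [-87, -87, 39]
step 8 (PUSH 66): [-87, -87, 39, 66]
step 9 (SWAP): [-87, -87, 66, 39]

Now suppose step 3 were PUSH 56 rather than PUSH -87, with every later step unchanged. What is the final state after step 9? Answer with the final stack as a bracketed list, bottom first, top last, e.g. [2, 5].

[56, 56, 66, 39]

(re-executing from step 3 with the substitution; state before step 3: [])
step 3 (PUSH 56): [56]
step 4 (DUP): [56, 56]
step 5 (SWAP): [56, 56]
step 6 (SWAP): [56, 56]
step 7 (PUSH 39): [56, 56, 39]
step 8 (PUSH 66): [56, 56, 39, 66]
step 9 (SWAP): [56, 56, 66, 39]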